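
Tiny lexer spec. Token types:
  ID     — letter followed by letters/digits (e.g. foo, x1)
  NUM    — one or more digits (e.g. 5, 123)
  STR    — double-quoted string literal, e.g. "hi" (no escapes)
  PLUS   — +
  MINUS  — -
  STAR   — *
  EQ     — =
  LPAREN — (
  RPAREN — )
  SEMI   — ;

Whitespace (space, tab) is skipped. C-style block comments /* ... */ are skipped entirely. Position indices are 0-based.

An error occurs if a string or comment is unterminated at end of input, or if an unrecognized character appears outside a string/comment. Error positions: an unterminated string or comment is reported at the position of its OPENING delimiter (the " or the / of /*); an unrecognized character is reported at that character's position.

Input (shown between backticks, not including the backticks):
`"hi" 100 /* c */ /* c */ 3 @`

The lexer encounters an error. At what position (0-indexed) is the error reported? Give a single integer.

Answer: 27

Derivation:
pos=0: enter STRING mode
pos=0: emit STR "hi" (now at pos=4)
pos=5: emit NUM '100' (now at pos=8)
pos=9: enter COMMENT mode (saw '/*')
exit COMMENT mode (now at pos=16)
pos=17: enter COMMENT mode (saw '/*')
exit COMMENT mode (now at pos=24)
pos=25: emit NUM '3' (now at pos=26)
pos=27: ERROR — unrecognized char '@'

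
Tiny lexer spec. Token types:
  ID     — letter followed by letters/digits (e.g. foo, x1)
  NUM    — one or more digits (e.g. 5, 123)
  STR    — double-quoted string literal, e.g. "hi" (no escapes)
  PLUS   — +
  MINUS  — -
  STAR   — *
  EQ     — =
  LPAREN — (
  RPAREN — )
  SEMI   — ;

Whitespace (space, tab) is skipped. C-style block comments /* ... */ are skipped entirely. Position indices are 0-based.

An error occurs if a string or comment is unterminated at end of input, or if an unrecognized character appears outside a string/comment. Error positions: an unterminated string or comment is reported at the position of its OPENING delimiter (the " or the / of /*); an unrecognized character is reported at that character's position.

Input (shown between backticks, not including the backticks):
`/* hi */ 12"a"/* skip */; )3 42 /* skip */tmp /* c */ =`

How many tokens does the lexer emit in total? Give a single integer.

pos=0: enter COMMENT mode (saw '/*')
exit COMMENT mode (now at pos=8)
pos=9: emit NUM '12' (now at pos=11)
pos=11: enter STRING mode
pos=11: emit STR "a" (now at pos=14)
pos=14: enter COMMENT mode (saw '/*')
exit COMMENT mode (now at pos=24)
pos=24: emit SEMI ';'
pos=26: emit RPAREN ')'
pos=27: emit NUM '3' (now at pos=28)
pos=29: emit NUM '42' (now at pos=31)
pos=32: enter COMMENT mode (saw '/*')
exit COMMENT mode (now at pos=42)
pos=42: emit ID 'tmp' (now at pos=45)
pos=46: enter COMMENT mode (saw '/*')
exit COMMENT mode (now at pos=53)
pos=54: emit EQ '='
DONE. 8 tokens: [NUM, STR, SEMI, RPAREN, NUM, NUM, ID, EQ]

Answer: 8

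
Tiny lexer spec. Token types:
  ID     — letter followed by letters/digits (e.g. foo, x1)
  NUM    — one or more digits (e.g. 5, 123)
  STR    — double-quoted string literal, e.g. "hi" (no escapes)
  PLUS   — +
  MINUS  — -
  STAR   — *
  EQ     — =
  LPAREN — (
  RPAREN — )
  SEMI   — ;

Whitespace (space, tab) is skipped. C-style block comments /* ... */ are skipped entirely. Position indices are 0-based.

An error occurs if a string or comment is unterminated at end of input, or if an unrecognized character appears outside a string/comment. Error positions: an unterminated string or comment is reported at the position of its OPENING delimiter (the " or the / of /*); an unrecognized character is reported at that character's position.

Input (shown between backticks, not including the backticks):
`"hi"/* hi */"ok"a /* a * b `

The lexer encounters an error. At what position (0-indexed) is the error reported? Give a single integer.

Answer: 18

Derivation:
pos=0: enter STRING mode
pos=0: emit STR "hi" (now at pos=4)
pos=4: enter COMMENT mode (saw '/*')
exit COMMENT mode (now at pos=12)
pos=12: enter STRING mode
pos=12: emit STR "ok" (now at pos=16)
pos=16: emit ID 'a' (now at pos=17)
pos=18: enter COMMENT mode (saw '/*')
pos=18: ERROR — unterminated comment (reached EOF)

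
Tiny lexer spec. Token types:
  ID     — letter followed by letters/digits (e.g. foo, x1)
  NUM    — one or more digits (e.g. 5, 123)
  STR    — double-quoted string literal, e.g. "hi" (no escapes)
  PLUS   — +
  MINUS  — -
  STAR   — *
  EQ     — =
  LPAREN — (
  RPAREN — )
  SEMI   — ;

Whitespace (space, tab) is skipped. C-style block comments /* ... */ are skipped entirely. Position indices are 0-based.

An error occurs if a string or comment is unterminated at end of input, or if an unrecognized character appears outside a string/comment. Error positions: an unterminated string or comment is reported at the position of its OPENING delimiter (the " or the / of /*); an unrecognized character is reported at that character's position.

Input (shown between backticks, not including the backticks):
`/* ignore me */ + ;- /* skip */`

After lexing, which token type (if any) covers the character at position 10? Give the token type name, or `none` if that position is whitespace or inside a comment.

pos=0: enter COMMENT mode (saw '/*')
exit COMMENT mode (now at pos=15)
pos=16: emit PLUS '+'
pos=18: emit SEMI ';'
pos=19: emit MINUS '-'
pos=21: enter COMMENT mode (saw '/*')
exit COMMENT mode (now at pos=31)
DONE. 3 tokens: [PLUS, SEMI, MINUS]
Position 10: char is 'm' -> none

Answer: none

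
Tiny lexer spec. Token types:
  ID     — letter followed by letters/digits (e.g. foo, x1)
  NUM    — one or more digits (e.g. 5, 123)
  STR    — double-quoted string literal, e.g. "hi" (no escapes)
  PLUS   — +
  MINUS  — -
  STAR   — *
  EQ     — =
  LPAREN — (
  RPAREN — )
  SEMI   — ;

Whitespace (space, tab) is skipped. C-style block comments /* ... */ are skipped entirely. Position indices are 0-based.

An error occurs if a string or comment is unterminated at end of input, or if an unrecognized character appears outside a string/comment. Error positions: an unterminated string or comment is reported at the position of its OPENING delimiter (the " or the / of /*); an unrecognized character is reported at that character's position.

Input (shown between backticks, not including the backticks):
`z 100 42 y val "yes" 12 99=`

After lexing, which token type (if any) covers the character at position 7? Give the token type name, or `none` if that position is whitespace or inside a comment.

Answer: NUM

Derivation:
pos=0: emit ID 'z' (now at pos=1)
pos=2: emit NUM '100' (now at pos=5)
pos=6: emit NUM '42' (now at pos=8)
pos=9: emit ID 'y' (now at pos=10)
pos=11: emit ID 'val' (now at pos=14)
pos=15: enter STRING mode
pos=15: emit STR "yes" (now at pos=20)
pos=21: emit NUM '12' (now at pos=23)
pos=24: emit NUM '99' (now at pos=26)
pos=26: emit EQ '='
DONE. 9 tokens: [ID, NUM, NUM, ID, ID, STR, NUM, NUM, EQ]
Position 7: char is '2' -> NUM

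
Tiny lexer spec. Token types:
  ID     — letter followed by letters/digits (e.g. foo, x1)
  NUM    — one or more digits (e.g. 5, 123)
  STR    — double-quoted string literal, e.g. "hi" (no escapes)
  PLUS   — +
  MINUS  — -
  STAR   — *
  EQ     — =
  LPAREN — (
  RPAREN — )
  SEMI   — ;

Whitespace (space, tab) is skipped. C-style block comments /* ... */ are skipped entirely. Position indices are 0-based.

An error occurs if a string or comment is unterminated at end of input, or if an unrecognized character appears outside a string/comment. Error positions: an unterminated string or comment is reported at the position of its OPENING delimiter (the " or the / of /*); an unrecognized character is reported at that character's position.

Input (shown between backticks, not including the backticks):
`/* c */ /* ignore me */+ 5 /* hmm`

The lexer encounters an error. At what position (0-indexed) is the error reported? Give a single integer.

Answer: 27

Derivation:
pos=0: enter COMMENT mode (saw '/*')
exit COMMENT mode (now at pos=7)
pos=8: enter COMMENT mode (saw '/*')
exit COMMENT mode (now at pos=23)
pos=23: emit PLUS '+'
pos=25: emit NUM '5' (now at pos=26)
pos=27: enter COMMENT mode (saw '/*')
pos=27: ERROR — unterminated comment (reached EOF)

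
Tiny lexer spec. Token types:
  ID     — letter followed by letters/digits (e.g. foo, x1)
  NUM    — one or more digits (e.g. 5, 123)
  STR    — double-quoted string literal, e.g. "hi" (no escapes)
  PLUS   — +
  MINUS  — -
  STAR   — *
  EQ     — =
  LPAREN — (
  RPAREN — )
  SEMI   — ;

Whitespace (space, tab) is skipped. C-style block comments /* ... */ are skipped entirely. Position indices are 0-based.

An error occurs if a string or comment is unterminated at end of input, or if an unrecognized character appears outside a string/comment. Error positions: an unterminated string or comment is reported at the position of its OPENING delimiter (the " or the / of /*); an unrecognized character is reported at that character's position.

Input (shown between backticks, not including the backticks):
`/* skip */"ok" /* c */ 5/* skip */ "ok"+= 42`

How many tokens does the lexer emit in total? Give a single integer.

Answer: 6

Derivation:
pos=0: enter COMMENT mode (saw '/*')
exit COMMENT mode (now at pos=10)
pos=10: enter STRING mode
pos=10: emit STR "ok" (now at pos=14)
pos=15: enter COMMENT mode (saw '/*')
exit COMMENT mode (now at pos=22)
pos=23: emit NUM '5' (now at pos=24)
pos=24: enter COMMENT mode (saw '/*')
exit COMMENT mode (now at pos=34)
pos=35: enter STRING mode
pos=35: emit STR "ok" (now at pos=39)
pos=39: emit PLUS '+'
pos=40: emit EQ '='
pos=42: emit NUM '42' (now at pos=44)
DONE. 6 tokens: [STR, NUM, STR, PLUS, EQ, NUM]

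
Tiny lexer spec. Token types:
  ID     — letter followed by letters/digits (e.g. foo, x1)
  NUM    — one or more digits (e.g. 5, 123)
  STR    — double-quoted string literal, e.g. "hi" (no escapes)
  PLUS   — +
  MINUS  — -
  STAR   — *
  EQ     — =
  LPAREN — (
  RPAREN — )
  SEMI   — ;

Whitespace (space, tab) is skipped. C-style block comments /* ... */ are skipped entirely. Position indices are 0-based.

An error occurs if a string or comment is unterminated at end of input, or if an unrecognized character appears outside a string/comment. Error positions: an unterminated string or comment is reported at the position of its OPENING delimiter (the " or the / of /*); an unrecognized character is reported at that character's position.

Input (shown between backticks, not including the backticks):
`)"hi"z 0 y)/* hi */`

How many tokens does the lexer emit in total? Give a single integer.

pos=0: emit RPAREN ')'
pos=1: enter STRING mode
pos=1: emit STR "hi" (now at pos=5)
pos=5: emit ID 'z' (now at pos=6)
pos=7: emit NUM '0' (now at pos=8)
pos=9: emit ID 'y' (now at pos=10)
pos=10: emit RPAREN ')'
pos=11: enter COMMENT mode (saw '/*')
exit COMMENT mode (now at pos=19)
DONE. 6 tokens: [RPAREN, STR, ID, NUM, ID, RPAREN]

Answer: 6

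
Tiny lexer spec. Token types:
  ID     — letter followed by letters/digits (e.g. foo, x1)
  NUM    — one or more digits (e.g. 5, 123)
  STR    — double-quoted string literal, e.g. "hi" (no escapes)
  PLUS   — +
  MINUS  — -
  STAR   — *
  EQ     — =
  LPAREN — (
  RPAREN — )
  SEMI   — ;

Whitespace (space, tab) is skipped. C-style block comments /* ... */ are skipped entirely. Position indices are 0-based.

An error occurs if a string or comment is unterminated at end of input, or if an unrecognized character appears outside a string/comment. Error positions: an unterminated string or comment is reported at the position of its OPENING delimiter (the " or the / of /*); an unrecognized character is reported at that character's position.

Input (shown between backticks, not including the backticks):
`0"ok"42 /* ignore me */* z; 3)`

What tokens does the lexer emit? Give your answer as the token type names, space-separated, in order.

pos=0: emit NUM '0' (now at pos=1)
pos=1: enter STRING mode
pos=1: emit STR "ok" (now at pos=5)
pos=5: emit NUM '42' (now at pos=7)
pos=8: enter COMMENT mode (saw '/*')
exit COMMENT mode (now at pos=23)
pos=23: emit STAR '*'
pos=25: emit ID 'z' (now at pos=26)
pos=26: emit SEMI ';'
pos=28: emit NUM '3' (now at pos=29)
pos=29: emit RPAREN ')'
DONE. 8 tokens: [NUM, STR, NUM, STAR, ID, SEMI, NUM, RPAREN]

Answer: NUM STR NUM STAR ID SEMI NUM RPAREN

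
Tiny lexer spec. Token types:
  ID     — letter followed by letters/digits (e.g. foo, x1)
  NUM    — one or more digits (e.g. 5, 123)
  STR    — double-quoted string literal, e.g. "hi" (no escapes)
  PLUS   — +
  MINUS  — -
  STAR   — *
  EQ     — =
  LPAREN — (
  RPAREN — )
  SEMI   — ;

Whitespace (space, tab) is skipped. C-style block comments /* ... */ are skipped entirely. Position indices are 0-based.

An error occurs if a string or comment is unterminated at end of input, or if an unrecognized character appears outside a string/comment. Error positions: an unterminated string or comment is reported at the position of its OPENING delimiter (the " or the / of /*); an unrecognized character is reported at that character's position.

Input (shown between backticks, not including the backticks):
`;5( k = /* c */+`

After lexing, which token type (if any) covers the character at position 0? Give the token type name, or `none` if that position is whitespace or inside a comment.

pos=0: emit SEMI ';'
pos=1: emit NUM '5' (now at pos=2)
pos=2: emit LPAREN '('
pos=4: emit ID 'k' (now at pos=5)
pos=6: emit EQ '='
pos=8: enter COMMENT mode (saw '/*')
exit COMMENT mode (now at pos=15)
pos=15: emit PLUS '+'
DONE. 6 tokens: [SEMI, NUM, LPAREN, ID, EQ, PLUS]
Position 0: char is ';' -> SEMI

Answer: SEMI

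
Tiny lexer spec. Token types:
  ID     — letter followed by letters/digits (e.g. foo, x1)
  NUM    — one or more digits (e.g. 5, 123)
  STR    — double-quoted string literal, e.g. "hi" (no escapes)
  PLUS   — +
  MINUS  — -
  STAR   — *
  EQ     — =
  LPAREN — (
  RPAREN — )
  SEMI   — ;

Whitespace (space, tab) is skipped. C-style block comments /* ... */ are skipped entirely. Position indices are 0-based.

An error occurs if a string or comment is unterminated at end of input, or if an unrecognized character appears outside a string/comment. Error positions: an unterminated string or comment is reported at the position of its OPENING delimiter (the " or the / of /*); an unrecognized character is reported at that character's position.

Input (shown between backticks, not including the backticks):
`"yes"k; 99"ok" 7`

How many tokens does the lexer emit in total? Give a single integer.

Answer: 6

Derivation:
pos=0: enter STRING mode
pos=0: emit STR "yes" (now at pos=5)
pos=5: emit ID 'k' (now at pos=6)
pos=6: emit SEMI ';'
pos=8: emit NUM '99' (now at pos=10)
pos=10: enter STRING mode
pos=10: emit STR "ok" (now at pos=14)
pos=15: emit NUM '7' (now at pos=16)
DONE. 6 tokens: [STR, ID, SEMI, NUM, STR, NUM]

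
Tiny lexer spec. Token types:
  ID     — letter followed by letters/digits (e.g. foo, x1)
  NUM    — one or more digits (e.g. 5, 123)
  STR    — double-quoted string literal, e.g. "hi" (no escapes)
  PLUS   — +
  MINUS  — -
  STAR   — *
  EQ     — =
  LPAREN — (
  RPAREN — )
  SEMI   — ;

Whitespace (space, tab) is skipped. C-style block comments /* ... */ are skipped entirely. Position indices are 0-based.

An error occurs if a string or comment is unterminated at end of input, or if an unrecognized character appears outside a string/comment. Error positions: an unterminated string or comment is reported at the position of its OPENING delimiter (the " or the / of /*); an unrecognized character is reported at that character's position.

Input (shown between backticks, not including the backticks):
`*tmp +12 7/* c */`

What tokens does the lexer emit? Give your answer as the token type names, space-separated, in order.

pos=0: emit STAR '*'
pos=1: emit ID 'tmp' (now at pos=4)
pos=5: emit PLUS '+'
pos=6: emit NUM '12' (now at pos=8)
pos=9: emit NUM '7' (now at pos=10)
pos=10: enter COMMENT mode (saw '/*')
exit COMMENT mode (now at pos=17)
DONE. 5 tokens: [STAR, ID, PLUS, NUM, NUM]

Answer: STAR ID PLUS NUM NUM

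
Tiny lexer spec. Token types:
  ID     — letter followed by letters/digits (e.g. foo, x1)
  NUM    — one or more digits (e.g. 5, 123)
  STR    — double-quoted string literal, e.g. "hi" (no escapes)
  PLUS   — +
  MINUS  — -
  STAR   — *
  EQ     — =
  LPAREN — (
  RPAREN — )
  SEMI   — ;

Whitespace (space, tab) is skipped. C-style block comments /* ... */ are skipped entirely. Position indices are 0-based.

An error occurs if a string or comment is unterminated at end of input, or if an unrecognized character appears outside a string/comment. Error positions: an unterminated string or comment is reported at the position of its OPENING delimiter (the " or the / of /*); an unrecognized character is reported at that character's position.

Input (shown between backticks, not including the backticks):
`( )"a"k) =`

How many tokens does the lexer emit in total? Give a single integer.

pos=0: emit LPAREN '('
pos=2: emit RPAREN ')'
pos=3: enter STRING mode
pos=3: emit STR "a" (now at pos=6)
pos=6: emit ID 'k' (now at pos=7)
pos=7: emit RPAREN ')'
pos=9: emit EQ '='
DONE. 6 tokens: [LPAREN, RPAREN, STR, ID, RPAREN, EQ]

Answer: 6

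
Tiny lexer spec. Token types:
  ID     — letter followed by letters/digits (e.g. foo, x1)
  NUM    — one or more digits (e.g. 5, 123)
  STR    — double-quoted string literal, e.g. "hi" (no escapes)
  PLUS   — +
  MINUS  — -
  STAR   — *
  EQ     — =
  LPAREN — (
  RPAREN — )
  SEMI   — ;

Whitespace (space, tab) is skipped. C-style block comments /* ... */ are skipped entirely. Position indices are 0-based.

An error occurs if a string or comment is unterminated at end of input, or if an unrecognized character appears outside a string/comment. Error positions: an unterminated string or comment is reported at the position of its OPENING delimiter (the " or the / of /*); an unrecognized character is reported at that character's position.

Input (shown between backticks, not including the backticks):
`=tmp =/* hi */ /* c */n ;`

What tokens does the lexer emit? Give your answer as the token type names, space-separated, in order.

pos=0: emit EQ '='
pos=1: emit ID 'tmp' (now at pos=4)
pos=5: emit EQ '='
pos=6: enter COMMENT mode (saw '/*')
exit COMMENT mode (now at pos=14)
pos=15: enter COMMENT mode (saw '/*')
exit COMMENT mode (now at pos=22)
pos=22: emit ID 'n' (now at pos=23)
pos=24: emit SEMI ';'
DONE. 5 tokens: [EQ, ID, EQ, ID, SEMI]

Answer: EQ ID EQ ID SEMI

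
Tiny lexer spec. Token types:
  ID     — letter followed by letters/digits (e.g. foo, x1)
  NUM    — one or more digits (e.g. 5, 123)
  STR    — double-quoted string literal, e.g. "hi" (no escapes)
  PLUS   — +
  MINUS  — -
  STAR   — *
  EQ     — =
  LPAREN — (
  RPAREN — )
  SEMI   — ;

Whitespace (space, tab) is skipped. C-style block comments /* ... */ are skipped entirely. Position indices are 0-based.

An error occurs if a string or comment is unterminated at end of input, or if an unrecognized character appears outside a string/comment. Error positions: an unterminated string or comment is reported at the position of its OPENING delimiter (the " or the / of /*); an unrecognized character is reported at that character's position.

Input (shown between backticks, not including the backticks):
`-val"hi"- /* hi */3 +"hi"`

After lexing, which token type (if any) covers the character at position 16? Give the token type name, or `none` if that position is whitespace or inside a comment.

Answer: none

Derivation:
pos=0: emit MINUS '-'
pos=1: emit ID 'val' (now at pos=4)
pos=4: enter STRING mode
pos=4: emit STR "hi" (now at pos=8)
pos=8: emit MINUS '-'
pos=10: enter COMMENT mode (saw '/*')
exit COMMENT mode (now at pos=18)
pos=18: emit NUM '3' (now at pos=19)
pos=20: emit PLUS '+'
pos=21: enter STRING mode
pos=21: emit STR "hi" (now at pos=25)
DONE. 7 tokens: [MINUS, ID, STR, MINUS, NUM, PLUS, STR]
Position 16: char is '*' -> none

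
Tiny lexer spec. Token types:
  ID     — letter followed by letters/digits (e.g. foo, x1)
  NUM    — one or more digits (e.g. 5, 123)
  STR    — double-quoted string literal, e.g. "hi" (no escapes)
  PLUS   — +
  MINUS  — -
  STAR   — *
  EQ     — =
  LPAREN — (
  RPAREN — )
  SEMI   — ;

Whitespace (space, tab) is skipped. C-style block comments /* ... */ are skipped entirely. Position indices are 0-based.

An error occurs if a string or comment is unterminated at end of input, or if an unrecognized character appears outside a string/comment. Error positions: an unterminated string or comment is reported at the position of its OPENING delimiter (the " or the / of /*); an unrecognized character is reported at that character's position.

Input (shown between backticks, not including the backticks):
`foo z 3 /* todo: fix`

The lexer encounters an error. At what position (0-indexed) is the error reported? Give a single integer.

pos=0: emit ID 'foo' (now at pos=3)
pos=4: emit ID 'z' (now at pos=5)
pos=6: emit NUM '3' (now at pos=7)
pos=8: enter COMMENT mode (saw '/*')
pos=8: ERROR — unterminated comment (reached EOF)

Answer: 8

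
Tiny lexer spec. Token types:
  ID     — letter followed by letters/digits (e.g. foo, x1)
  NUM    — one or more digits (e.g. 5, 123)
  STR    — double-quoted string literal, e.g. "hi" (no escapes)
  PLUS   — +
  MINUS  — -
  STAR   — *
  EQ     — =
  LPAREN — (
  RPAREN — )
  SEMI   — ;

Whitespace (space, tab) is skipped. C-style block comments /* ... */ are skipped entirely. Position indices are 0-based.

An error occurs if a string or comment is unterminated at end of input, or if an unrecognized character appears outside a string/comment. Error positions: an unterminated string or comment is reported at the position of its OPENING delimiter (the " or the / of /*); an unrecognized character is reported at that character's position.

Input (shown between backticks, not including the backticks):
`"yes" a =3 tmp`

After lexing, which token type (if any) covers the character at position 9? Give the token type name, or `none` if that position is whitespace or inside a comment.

pos=0: enter STRING mode
pos=0: emit STR "yes" (now at pos=5)
pos=6: emit ID 'a' (now at pos=7)
pos=8: emit EQ '='
pos=9: emit NUM '3' (now at pos=10)
pos=11: emit ID 'tmp' (now at pos=14)
DONE. 5 tokens: [STR, ID, EQ, NUM, ID]
Position 9: char is '3' -> NUM

Answer: NUM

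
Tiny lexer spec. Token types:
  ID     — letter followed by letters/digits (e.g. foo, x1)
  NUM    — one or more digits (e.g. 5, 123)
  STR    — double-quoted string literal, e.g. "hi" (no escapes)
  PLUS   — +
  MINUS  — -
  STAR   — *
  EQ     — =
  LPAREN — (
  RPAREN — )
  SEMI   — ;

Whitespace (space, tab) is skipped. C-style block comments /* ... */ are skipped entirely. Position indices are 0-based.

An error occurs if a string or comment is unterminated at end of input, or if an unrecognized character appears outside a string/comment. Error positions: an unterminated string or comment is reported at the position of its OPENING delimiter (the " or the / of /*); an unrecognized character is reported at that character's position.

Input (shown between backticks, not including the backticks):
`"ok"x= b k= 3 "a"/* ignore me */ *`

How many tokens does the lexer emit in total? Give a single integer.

Answer: 9

Derivation:
pos=0: enter STRING mode
pos=0: emit STR "ok" (now at pos=4)
pos=4: emit ID 'x' (now at pos=5)
pos=5: emit EQ '='
pos=7: emit ID 'b' (now at pos=8)
pos=9: emit ID 'k' (now at pos=10)
pos=10: emit EQ '='
pos=12: emit NUM '3' (now at pos=13)
pos=14: enter STRING mode
pos=14: emit STR "a" (now at pos=17)
pos=17: enter COMMENT mode (saw '/*')
exit COMMENT mode (now at pos=32)
pos=33: emit STAR '*'
DONE. 9 tokens: [STR, ID, EQ, ID, ID, EQ, NUM, STR, STAR]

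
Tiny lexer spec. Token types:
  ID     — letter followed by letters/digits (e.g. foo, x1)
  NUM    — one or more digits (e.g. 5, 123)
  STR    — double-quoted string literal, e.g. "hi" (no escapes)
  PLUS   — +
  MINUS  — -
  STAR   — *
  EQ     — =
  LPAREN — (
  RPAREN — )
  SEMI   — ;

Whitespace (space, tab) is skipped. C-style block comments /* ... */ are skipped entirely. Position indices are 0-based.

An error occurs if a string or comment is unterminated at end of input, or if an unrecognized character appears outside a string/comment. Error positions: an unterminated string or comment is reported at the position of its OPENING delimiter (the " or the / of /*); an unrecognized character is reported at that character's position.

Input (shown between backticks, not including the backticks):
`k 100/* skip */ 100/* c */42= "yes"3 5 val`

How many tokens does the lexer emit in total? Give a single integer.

Answer: 9

Derivation:
pos=0: emit ID 'k' (now at pos=1)
pos=2: emit NUM '100' (now at pos=5)
pos=5: enter COMMENT mode (saw '/*')
exit COMMENT mode (now at pos=15)
pos=16: emit NUM '100' (now at pos=19)
pos=19: enter COMMENT mode (saw '/*')
exit COMMENT mode (now at pos=26)
pos=26: emit NUM '42' (now at pos=28)
pos=28: emit EQ '='
pos=30: enter STRING mode
pos=30: emit STR "yes" (now at pos=35)
pos=35: emit NUM '3' (now at pos=36)
pos=37: emit NUM '5' (now at pos=38)
pos=39: emit ID 'val' (now at pos=42)
DONE. 9 tokens: [ID, NUM, NUM, NUM, EQ, STR, NUM, NUM, ID]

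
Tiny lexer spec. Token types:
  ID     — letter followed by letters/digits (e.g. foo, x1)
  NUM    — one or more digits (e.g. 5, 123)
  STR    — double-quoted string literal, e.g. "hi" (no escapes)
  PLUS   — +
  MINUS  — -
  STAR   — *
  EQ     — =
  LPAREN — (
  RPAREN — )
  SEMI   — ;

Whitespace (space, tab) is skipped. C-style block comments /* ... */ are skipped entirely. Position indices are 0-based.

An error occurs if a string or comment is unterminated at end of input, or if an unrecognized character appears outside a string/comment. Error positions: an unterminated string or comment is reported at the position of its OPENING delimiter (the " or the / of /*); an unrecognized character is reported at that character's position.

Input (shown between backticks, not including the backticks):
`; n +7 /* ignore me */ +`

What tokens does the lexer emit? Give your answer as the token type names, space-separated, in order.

pos=0: emit SEMI ';'
pos=2: emit ID 'n' (now at pos=3)
pos=4: emit PLUS '+'
pos=5: emit NUM '7' (now at pos=6)
pos=7: enter COMMENT mode (saw '/*')
exit COMMENT mode (now at pos=22)
pos=23: emit PLUS '+'
DONE. 5 tokens: [SEMI, ID, PLUS, NUM, PLUS]

Answer: SEMI ID PLUS NUM PLUS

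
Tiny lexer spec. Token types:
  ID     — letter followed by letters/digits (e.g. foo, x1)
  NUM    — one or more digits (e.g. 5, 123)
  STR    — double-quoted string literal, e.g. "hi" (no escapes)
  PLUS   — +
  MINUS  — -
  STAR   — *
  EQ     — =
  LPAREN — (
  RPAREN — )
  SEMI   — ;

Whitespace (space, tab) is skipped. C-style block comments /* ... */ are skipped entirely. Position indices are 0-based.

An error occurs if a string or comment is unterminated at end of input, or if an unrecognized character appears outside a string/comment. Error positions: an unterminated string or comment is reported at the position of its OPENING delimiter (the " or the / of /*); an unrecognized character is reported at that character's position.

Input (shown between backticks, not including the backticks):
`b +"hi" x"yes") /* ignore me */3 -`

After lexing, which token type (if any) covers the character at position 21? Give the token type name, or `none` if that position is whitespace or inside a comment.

Answer: none

Derivation:
pos=0: emit ID 'b' (now at pos=1)
pos=2: emit PLUS '+'
pos=3: enter STRING mode
pos=3: emit STR "hi" (now at pos=7)
pos=8: emit ID 'x' (now at pos=9)
pos=9: enter STRING mode
pos=9: emit STR "yes" (now at pos=14)
pos=14: emit RPAREN ')'
pos=16: enter COMMENT mode (saw '/*')
exit COMMENT mode (now at pos=31)
pos=31: emit NUM '3' (now at pos=32)
pos=33: emit MINUS '-'
DONE. 8 tokens: [ID, PLUS, STR, ID, STR, RPAREN, NUM, MINUS]
Position 21: char is 'n' -> none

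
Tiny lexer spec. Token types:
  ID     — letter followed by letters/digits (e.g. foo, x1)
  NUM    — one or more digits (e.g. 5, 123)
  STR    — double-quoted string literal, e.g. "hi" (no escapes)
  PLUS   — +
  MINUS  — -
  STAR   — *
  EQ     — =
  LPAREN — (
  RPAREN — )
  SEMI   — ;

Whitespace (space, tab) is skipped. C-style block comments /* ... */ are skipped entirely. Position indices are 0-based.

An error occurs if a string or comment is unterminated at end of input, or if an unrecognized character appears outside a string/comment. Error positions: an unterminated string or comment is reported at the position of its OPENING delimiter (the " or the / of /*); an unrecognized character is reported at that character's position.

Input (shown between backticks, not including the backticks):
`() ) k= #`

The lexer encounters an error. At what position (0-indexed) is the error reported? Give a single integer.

pos=0: emit LPAREN '('
pos=1: emit RPAREN ')'
pos=3: emit RPAREN ')'
pos=5: emit ID 'k' (now at pos=6)
pos=6: emit EQ '='
pos=8: ERROR — unrecognized char '#'

Answer: 8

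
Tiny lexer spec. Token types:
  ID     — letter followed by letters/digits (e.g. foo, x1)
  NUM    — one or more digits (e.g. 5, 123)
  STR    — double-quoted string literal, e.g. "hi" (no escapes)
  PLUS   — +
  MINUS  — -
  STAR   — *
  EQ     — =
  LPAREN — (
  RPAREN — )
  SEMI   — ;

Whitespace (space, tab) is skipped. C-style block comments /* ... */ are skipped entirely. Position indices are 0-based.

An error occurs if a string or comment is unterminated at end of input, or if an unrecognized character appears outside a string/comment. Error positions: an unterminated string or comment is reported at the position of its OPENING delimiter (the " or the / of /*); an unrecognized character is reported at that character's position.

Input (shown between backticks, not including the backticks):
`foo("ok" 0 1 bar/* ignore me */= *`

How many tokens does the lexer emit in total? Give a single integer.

pos=0: emit ID 'foo' (now at pos=3)
pos=3: emit LPAREN '('
pos=4: enter STRING mode
pos=4: emit STR "ok" (now at pos=8)
pos=9: emit NUM '0' (now at pos=10)
pos=11: emit NUM '1' (now at pos=12)
pos=13: emit ID 'bar' (now at pos=16)
pos=16: enter COMMENT mode (saw '/*')
exit COMMENT mode (now at pos=31)
pos=31: emit EQ '='
pos=33: emit STAR '*'
DONE. 8 tokens: [ID, LPAREN, STR, NUM, NUM, ID, EQ, STAR]

Answer: 8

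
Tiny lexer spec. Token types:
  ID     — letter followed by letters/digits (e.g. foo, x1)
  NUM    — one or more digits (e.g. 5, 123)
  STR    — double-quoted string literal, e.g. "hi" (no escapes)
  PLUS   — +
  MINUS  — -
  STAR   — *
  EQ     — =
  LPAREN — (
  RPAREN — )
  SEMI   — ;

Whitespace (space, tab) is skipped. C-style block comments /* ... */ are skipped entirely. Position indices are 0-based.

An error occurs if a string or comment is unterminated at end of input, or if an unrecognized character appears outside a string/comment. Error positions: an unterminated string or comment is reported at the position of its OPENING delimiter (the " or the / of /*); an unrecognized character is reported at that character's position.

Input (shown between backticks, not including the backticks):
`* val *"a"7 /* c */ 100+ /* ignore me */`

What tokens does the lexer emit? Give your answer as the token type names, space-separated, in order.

Answer: STAR ID STAR STR NUM NUM PLUS

Derivation:
pos=0: emit STAR '*'
pos=2: emit ID 'val' (now at pos=5)
pos=6: emit STAR '*'
pos=7: enter STRING mode
pos=7: emit STR "a" (now at pos=10)
pos=10: emit NUM '7' (now at pos=11)
pos=12: enter COMMENT mode (saw '/*')
exit COMMENT mode (now at pos=19)
pos=20: emit NUM '100' (now at pos=23)
pos=23: emit PLUS '+'
pos=25: enter COMMENT mode (saw '/*')
exit COMMENT mode (now at pos=40)
DONE. 7 tokens: [STAR, ID, STAR, STR, NUM, NUM, PLUS]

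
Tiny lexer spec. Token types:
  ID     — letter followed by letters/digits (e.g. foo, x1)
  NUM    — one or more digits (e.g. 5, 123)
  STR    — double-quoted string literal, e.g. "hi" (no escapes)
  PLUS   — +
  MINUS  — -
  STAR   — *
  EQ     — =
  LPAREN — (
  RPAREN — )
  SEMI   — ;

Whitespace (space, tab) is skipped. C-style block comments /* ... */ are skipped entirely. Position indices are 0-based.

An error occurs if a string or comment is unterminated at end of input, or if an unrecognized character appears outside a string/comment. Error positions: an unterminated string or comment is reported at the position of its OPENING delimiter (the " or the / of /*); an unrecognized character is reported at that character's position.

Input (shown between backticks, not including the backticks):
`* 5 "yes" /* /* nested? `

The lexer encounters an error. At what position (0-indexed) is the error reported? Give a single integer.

pos=0: emit STAR '*'
pos=2: emit NUM '5' (now at pos=3)
pos=4: enter STRING mode
pos=4: emit STR "yes" (now at pos=9)
pos=10: enter COMMENT mode (saw '/*')
pos=10: ERROR — unterminated comment (reached EOF)

Answer: 10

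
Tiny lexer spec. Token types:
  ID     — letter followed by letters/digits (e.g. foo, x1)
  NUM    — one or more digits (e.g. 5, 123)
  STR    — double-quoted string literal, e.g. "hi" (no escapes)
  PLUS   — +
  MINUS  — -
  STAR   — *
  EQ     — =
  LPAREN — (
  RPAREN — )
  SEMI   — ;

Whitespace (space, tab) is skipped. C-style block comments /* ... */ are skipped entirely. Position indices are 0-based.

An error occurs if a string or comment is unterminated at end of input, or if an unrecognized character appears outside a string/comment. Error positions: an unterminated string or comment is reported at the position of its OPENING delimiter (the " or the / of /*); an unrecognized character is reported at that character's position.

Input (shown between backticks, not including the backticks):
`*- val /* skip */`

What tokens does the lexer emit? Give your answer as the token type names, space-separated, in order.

pos=0: emit STAR '*'
pos=1: emit MINUS '-'
pos=3: emit ID 'val' (now at pos=6)
pos=7: enter COMMENT mode (saw '/*')
exit COMMENT mode (now at pos=17)
DONE. 3 tokens: [STAR, MINUS, ID]

Answer: STAR MINUS ID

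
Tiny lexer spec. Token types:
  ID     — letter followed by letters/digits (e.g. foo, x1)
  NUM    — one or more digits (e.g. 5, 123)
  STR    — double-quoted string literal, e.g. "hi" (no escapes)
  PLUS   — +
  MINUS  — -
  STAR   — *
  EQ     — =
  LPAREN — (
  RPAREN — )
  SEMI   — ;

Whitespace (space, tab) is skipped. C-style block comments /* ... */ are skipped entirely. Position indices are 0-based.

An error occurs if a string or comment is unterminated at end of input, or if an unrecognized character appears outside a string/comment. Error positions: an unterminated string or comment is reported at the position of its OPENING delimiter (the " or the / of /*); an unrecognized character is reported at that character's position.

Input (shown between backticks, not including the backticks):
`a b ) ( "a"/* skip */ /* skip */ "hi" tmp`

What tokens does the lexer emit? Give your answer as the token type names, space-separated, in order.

Answer: ID ID RPAREN LPAREN STR STR ID

Derivation:
pos=0: emit ID 'a' (now at pos=1)
pos=2: emit ID 'b' (now at pos=3)
pos=4: emit RPAREN ')'
pos=6: emit LPAREN '('
pos=8: enter STRING mode
pos=8: emit STR "a" (now at pos=11)
pos=11: enter COMMENT mode (saw '/*')
exit COMMENT mode (now at pos=21)
pos=22: enter COMMENT mode (saw '/*')
exit COMMENT mode (now at pos=32)
pos=33: enter STRING mode
pos=33: emit STR "hi" (now at pos=37)
pos=38: emit ID 'tmp' (now at pos=41)
DONE. 7 tokens: [ID, ID, RPAREN, LPAREN, STR, STR, ID]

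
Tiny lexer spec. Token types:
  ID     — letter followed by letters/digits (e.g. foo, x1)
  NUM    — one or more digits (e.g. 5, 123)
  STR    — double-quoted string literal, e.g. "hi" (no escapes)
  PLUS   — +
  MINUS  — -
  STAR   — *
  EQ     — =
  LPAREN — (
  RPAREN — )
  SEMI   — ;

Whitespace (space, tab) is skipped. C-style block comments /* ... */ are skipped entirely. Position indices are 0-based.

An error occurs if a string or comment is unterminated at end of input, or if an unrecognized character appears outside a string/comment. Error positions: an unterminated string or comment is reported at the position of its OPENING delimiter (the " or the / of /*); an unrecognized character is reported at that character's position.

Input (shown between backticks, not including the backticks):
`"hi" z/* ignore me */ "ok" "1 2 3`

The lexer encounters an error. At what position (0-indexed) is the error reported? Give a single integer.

Answer: 27

Derivation:
pos=0: enter STRING mode
pos=0: emit STR "hi" (now at pos=4)
pos=5: emit ID 'z' (now at pos=6)
pos=6: enter COMMENT mode (saw '/*')
exit COMMENT mode (now at pos=21)
pos=22: enter STRING mode
pos=22: emit STR "ok" (now at pos=26)
pos=27: enter STRING mode
pos=27: ERROR — unterminated string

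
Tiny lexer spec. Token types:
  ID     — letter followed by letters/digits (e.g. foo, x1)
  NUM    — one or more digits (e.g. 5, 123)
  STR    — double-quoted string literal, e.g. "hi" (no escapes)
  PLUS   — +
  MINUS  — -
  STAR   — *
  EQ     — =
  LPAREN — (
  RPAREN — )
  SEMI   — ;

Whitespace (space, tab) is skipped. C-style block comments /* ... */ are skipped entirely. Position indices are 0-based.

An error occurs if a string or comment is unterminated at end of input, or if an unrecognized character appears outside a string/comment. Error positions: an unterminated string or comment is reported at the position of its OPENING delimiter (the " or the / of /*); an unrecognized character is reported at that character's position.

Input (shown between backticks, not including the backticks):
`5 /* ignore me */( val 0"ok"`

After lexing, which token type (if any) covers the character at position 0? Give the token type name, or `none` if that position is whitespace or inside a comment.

pos=0: emit NUM '5' (now at pos=1)
pos=2: enter COMMENT mode (saw '/*')
exit COMMENT mode (now at pos=17)
pos=17: emit LPAREN '('
pos=19: emit ID 'val' (now at pos=22)
pos=23: emit NUM '0' (now at pos=24)
pos=24: enter STRING mode
pos=24: emit STR "ok" (now at pos=28)
DONE. 5 tokens: [NUM, LPAREN, ID, NUM, STR]
Position 0: char is '5' -> NUM

Answer: NUM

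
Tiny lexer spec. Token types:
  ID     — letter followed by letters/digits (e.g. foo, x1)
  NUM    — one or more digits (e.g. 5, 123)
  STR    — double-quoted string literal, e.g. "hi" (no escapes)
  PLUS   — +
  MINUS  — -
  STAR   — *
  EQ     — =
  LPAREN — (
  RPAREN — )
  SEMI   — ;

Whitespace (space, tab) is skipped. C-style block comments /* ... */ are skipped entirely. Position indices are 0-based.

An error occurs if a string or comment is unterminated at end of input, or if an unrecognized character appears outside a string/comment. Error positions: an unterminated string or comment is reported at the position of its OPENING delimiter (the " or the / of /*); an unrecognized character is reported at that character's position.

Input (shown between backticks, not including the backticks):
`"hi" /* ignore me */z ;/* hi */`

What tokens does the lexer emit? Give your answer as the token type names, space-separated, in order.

Answer: STR ID SEMI

Derivation:
pos=0: enter STRING mode
pos=0: emit STR "hi" (now at pos=4)
pos=5: enter COMMENT mode (saw '/*')
exit COMMENT mode (now at pos=20)
pos=20: emit ID 'z' (now at pos=21)
pos=22: emit SEMI ';'
pos=23: enter COMMENT mode (saw '/*')
exit COMMENT mode (now at pos=31)
DONE. 3 tokens: [STR, ID, SEMI]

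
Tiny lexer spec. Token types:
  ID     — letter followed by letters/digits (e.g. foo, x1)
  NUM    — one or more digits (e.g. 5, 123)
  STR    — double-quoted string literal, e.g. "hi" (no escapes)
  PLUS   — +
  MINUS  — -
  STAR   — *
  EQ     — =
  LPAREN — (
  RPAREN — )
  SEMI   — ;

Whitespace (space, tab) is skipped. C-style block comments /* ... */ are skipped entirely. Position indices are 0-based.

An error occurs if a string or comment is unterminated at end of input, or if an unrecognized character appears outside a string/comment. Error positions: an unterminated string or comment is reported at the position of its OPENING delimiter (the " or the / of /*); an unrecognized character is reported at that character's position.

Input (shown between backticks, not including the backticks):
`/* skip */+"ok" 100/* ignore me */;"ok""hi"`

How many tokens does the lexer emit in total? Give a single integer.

Answer: 6

Derivation:
pos=0: enter COMMENT mode (saw '/*')
exit COMMENT mode (now at pos=10)
pos=10: emit PLUS '+'
pos=11: enter STRING mode
pos=11: emit STR "ok" (now at pos=15)
pos=16: emit NUM '100' (now at pos=19)
pos=19: enter COMMENT mode (saw '/*')
exit COMMENT mode (now at pos=34)
pos=34: emit SEMI ';'
pos=35: enter STRING mode
pos=35: emit STR "ok" (now at pos=39)
pos=39: enter STRING mode
pos=39: emit STR "hi" (now at pos=43)
DONE. 6 tokens: [PLUS, STR, NUM, SEMI, STR, STR]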